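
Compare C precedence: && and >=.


'>=' is relational (level 7); '&&' is logical AND (level 2)
Higher level binds tighter
'>=' has higher precedence than '&&'


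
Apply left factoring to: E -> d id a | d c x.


Common prefix: 'd'
Factored: E -> d E', E' -> id a | c x


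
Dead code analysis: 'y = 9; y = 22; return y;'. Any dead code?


first assignment to y is overwritten before any read
Dead: 'y = 9'


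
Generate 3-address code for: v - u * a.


Break into single-operator statements:
t1 = u * a
t2 = v - t1


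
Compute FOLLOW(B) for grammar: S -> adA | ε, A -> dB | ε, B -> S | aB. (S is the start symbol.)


$ ∈ FOLLOW(S). For each A -> αBβ: add FIRST(β)\{ε} to FOLLOW(B); if β nullable, add FOLLOW(A).
FOLLOW(B) = {$}


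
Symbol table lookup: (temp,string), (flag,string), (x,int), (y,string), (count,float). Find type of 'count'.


Lookup 'count' → type float


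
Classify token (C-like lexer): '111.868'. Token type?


Pattern: digits with a decimal point
Type: FLOAT_LITERAL


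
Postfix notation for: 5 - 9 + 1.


Left to right (same or higher precedence on left)
Postfix: 5 9 - 1 +


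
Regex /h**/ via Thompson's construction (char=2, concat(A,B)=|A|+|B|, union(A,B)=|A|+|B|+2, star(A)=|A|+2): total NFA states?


Syntax tree has 1 char leaf(s), 0 union(s), 2 star(s)
chars contribute 1×2 = 2; each union adds +2; each star adds +2
Total: 2 + 0 + 4 = 6 states


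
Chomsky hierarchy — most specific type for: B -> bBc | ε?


Single nonterminal LHS, but b^n c^n is not regular
Classification: Type 2 (Context-Free)


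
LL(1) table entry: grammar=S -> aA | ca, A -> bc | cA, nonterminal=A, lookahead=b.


For [A, b]: 'b' ∈ FIRST(bc)
Entry: A -> bc


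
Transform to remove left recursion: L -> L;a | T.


Left-recursive alternatives: L;a; non-recursive: T
Introduce L': L -> TL', L' -> ;aL' | ε


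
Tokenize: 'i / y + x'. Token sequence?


Scan left to right, longest-match per lexeme
Tokens: ID(i), OP(/), ID(y), OP(+), ID(x)


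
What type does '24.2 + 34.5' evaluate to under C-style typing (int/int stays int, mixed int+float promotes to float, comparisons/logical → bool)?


Operand types: float + float
Rule: mixed int/float promotes to float; int/int stays int
Result type: float


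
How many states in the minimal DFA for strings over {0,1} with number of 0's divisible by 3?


Track (count of 0) mod 3: states 0..2, accept at 0
Minimal DFA: 3 states


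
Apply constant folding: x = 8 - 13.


8 - 13 = -5 at compile time
Optimized: x = -5


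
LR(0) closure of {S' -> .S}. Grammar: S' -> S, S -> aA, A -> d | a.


Start: S' -> .S
For each item with dot before a nonterminal B, add B -> .γ for every B-production
Closure: [S' -> .S, S -> .aA]


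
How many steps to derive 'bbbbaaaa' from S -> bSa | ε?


Derivation: S => bSa => bbSaa => bbbSaaa => bbbbSaaaa => bbbbaaaa
Steps: 5


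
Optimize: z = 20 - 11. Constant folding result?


20 - 11 = 9 at compile time
Optimized: z = 9


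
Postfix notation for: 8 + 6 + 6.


Left to right (same or higher precedence on left)
Postfix: 8 6 + 6 +


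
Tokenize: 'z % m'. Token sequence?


Scan left to right, longest-match per lexeme
Tokens: ID(z), OP(%), ID(m)


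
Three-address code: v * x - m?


Break into single-operator statements:
t1 = v * x
t2 = t1 - m


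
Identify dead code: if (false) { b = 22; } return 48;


condition is constant false, so the whole block is unreachable
Dead: 'if (false) { b = 22; }'


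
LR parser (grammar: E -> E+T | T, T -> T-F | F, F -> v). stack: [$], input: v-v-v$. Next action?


no handle on stack; shift 'v'
Action: shift


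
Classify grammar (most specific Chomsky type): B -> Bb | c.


Left-linear: every RHS is a terminal or one nonterminal followed by a terminal
Classification: Type 3 (Regular)


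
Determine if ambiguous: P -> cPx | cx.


balanced c^n…x^n: each string has a unique parse
Unambiguous


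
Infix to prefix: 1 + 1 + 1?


left-to-right (same/higher precedence on left): tree is (+ (+ 1 1) 1)
Prefix: + + 1 1 1


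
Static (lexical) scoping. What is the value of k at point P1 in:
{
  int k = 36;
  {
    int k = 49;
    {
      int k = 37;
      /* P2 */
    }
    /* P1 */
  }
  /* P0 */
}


k declared in the same block as P1
k = 49


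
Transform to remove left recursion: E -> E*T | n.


Left-recursive alternatives: E*T; non-recursive: n
Introduce E': E -> nE', E' -> *TE' | ε


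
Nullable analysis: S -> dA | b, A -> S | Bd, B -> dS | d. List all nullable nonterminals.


A nonterminal is nullable iff some alternative derives ε (directly, or every symbol in it is nullable)
Nullable: {}


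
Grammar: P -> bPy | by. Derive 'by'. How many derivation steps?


Derivation: P => by
Steps: 1


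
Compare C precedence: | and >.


'>' is relational (level 7); '|' is bitwise OR (level 3)
Higher level binds tighter
'>' has higher precedence than '|'


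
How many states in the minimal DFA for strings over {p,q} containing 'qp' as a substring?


KMP-style automaton: 2 progress states + 1 absorbing accept = 3
Minimal DFA: 3 states


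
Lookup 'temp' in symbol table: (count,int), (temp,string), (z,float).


Lookup 'temp' → type string


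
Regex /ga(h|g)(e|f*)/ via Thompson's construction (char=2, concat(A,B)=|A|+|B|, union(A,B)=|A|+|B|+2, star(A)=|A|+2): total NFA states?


Syntax tree has 6 char leaf(s), 2 union(s), 1 star(s)
chars contribute 6×2 = 12; each union adds +2; each star adds +2
Total: 12 + 4 + 2 = 18 states


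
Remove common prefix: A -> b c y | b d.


Common prefix: 'b'
Factored: A -> b A', A' -> c y | d


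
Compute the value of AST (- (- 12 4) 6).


Evaluate inner: (- 12 4) = 8
Evaluate root: (- 8 6) = 2
Result: 2


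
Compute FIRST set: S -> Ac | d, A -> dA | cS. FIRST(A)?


Per alternative of A: FIRST(dA) = {d}; FIRST(cS) = {c}
FIRST(A) = {c, d}


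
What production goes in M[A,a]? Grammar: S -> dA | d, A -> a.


For [A, a]: 'a' ∈ FIRST(a)
Entry: A -> a


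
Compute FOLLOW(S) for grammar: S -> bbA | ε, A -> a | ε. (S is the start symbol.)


$ ∈ FOLLOW(S). For each A -> αBβ: add FIRST(β)\{ε} to FOLLOW(B); if β nullable, add FOLLOW(A).
FOLLOW(S) = {$}


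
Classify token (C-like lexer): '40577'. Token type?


Pattern: digits only
Type: INTEGER_LITERAL


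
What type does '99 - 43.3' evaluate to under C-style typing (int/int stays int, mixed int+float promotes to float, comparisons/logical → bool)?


Operand types: int - float
Rule: mixed int/float promotes to float; int/int stays int
Result type: float


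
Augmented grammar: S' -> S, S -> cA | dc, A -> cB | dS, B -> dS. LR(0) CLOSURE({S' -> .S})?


Start: S' -> .S
For each item with dot before a nonterminal B, add B -> .γ for every B-production
Closure: [S' -> .S, S -> .cA, S -> .dc]


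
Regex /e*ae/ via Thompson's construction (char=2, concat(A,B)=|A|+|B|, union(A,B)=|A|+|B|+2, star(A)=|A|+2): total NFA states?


Syntax tree has 3 char leaf(s), 0 union(s), 1 star(s)
chars contribute 3×2 = 6; each union adds +2; each star adds +2
Total: 6 + 0 + 2 = 8 states


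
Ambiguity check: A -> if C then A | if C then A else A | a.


dangling else: 'if C then if C then a else a' parses two ways
Ambiguous


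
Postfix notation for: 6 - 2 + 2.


Left to right (same or higher precedence on left)
Postfix: 6 2 - 2 +


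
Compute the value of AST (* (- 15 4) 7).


Evaluate inner: (- 15 4) = 11
Evaluate root: (* 11 7) = 77
Result: 77


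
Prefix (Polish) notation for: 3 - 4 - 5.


left-to-right (same/higher precedence on left): tree is (- (- 3 4) 5)
Prefix: - - 3 4 5


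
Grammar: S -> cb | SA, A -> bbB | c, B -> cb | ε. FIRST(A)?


Per alternative of A: FIRST(bbB) = {b}; FIRST(c) = {c}
FIRST(A) = {b, c}


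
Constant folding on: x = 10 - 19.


10 - 19 = -9 at compile time
Optimized: x = -9


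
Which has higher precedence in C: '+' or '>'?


'+' is additive (level 9); '>' is relational (level 7)
Higher level binds tighter
'+' has higher precedence than '>'


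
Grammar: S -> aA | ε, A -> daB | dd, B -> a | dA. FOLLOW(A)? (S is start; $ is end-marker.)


$ ∈ FOLLOW(S). For each A -> αBβ: add FIRST(β)\{ε} to FOLLOW(B); if β nullable, add FOLLOW(A).
FOLLOW(A) = {$}


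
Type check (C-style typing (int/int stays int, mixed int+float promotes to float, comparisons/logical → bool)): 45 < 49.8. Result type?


Operand types: int < float
Rule: comparison yields bool
Result type: bool


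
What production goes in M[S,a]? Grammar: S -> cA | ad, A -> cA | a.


For [S, a]: 'a' ∈ FIRST(ad)
Entry: S -> ad


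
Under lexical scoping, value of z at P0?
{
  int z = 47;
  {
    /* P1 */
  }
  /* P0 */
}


z declared in the same block as P0
z = 47


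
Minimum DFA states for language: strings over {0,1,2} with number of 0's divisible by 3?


Track (count of 0) mod 3: states 0..2, accept at 0
Minimal DFA: 3 states


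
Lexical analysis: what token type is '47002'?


Pattern: digits only
Type: INTEGER_LITERAL


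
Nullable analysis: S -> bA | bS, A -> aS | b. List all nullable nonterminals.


A nonterminal is nullable iff some alternative derives ε (directly, or every symbol in it is nullable)
Nullable: {}


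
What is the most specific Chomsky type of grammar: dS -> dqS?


LHS has context (more than one symbol) and |LHS| ≤ |RHS|
Classification: Type 1 (Context-Sensitive)


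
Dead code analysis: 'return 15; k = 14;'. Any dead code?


statement follows a return and is unreachable
Dead: 'k = 14'


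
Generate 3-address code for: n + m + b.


Break into single-operator statements:
t1 = n + m
t2 = t1 + b


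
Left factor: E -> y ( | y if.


Common prefix: 'y'
Factored: E -> y E', E' -> ( | if


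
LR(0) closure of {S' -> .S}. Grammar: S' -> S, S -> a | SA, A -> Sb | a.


Start: S' -> .S
For each item with dot before a nonterminal B, add B -> .γ for every B-production
Closure: [S' -> .S, S -> .a, S -> .SA]


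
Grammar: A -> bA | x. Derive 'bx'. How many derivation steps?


Derivation: A => bA => bx
Steps: 2


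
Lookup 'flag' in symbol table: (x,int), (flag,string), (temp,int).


Lookup 'flag' → type string


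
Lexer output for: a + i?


Scan left to right, longest-match per lexeme
Tokens: ID(a), OP(+), ID(i)


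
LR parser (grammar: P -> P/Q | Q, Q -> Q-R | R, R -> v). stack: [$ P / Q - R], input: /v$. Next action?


handle 'Q-R' on top
Action: reduce (Q -> Q-R)


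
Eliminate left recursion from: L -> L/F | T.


Left-recursive alternatives: L/F; non-recursive: T
Introduce L': L -> TL', L' -> /FL' | ε


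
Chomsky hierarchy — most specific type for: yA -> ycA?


LHS has context (more than one symbol) and |LHS| ≤ |RHS|
Classification: Type 1 (Context-Sensitive)


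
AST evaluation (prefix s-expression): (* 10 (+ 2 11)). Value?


Evaluate inner: (+ 2 11) = 13
Evaluate root: (* 10 13) = 130
Result: 130


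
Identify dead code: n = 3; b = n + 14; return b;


n is read by b's definition; b is returned
No dead code


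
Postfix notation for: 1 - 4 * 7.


* has higher precedence, evaluate 4*7 first
Postfix: 1 4 7 * -


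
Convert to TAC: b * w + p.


Break into single-operator statements:
t1 = b * w
t2 = t1 + p


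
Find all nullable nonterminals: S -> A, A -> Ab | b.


A nonterminal is nullable iff some alternative derives ε (directly, or every symbol in it is nullable)
Nullable: {}


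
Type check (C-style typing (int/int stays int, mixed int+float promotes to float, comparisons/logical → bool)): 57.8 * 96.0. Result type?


Operand types: float * float
Rule: mixed int/float promotes to float; int/int stays int
Result type: float


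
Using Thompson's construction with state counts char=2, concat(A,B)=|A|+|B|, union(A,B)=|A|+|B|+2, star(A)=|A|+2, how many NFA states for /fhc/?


Syntax tree has 3 char leaf(s), 0 union(s), 0 star(s)
chars contribute 3×2 = 6; each union adds +2; each star adds +2
Total: 6 + 0 + 0 = 6 states


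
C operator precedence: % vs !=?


'%' is multiplicative (level 10); '!=' is equality (level 6)
Higher level binds tighter
'%' has higher precedence than '!='


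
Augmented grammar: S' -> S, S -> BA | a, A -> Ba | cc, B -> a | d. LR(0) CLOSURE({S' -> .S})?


Start: S' -> .S
For each item with dot before a nonterminal B, add B -> .γ for every B-production
Closure: [S' -> .S, S -> .BA, S -> .a, B -> .a, B -> .d]


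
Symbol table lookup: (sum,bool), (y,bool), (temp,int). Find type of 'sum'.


Lookup 'sum' → type bool


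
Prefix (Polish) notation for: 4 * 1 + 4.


left-to-right (same/higher precedence on left): tree is (+ (* 4 1) 4)
Prefix: + * 4 1 4


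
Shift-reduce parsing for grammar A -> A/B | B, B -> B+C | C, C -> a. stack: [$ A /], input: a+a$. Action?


no handle ('A/' is not any RHS); shift 'a'
Action: shift


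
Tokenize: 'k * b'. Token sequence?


Scan left to right, longest-match per lexeme
Tokens: ID(k), OP(*), ID(b)


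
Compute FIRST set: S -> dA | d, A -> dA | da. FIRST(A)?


Per alternative of A: FIRST(dA) = {d}; FIRST(da) = {d}
FIRST(A) = {d}


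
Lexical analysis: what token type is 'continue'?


Pattern: reserved word
Type: KEYWORD


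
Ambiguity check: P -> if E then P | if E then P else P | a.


dangling else: 'if E then if E then a else a' parses two ways
Ambiguous


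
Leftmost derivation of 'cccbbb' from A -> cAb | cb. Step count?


Derivation: A => cAb => ccAbb => cccbbb
Steps: 3


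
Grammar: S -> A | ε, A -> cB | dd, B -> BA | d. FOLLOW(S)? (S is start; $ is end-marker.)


$ ∈ FOLLOW(S). For each A -> αBβ: add FIRST(β)\{ε} to FOLLOW(B); if β nullable, add FOLLOW(A).
FOLLOW(S) = {$}


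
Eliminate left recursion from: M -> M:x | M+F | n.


Left-recursive alternatives: M:x, M+F; non-recursive: n
Introduce M': M -> nM', M' -> :xM' | +FM' | ε


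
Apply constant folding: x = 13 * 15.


13 * 15 = 195 at compile time
Optimized: x = 195


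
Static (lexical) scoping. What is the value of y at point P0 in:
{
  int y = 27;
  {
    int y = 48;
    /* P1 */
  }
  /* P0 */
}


y declared in the same block as P0
y = 27


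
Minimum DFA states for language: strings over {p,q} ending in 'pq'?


Track the longest suffix of input matching a prefix of 'pq': 3 classes (prefixes of length 0..2)
Minimal DFA: 3 states


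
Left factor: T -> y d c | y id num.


Common prefix: 'y'
Factored: T -> y T', T' -> d c | id num


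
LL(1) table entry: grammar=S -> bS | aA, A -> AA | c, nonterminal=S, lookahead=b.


For [S, b]: 'b' ∈ FIRST(bS)
Entry: S -> bS


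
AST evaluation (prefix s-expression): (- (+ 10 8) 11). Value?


Evaluate inner: (+ 10 8) = 18
Evaluate root: (- 18 11) = 7
Result: 7


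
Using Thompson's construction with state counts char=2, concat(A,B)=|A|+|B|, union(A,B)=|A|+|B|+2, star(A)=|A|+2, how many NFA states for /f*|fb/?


Syntax tree has 3 char leaf(s), 1 union(s), 1 star(s)
chars contribute 3×2 = 6; each union adds +2; each star adds +2
Total: 6 + 2 + 2 = 10 states


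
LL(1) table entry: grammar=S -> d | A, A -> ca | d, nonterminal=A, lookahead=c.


For [A, c]: 'c' ∈ FIRST(ca)
Entry: A -> ca


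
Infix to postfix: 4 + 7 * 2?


* has higher precedence, evaluate 7*2 first
Postfix: 4 7 2 * +


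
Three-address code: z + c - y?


Break into single-operator statements:
t1 = z + c
t2 = t1 - y


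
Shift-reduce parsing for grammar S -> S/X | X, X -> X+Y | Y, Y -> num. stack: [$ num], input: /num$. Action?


'num' on top is the handle for Y -> num
Action: reduce (Y -> num)


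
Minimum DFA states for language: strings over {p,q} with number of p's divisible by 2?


Track (count of p) mod 2: states 0..1, accept at 0
Minimal DFA: 2 states


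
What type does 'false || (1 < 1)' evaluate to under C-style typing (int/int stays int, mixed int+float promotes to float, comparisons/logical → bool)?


Operand types: bool || bool
Rule: logical operators take bool operands and yield bool
Result type: bool


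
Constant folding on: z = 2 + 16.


2 + 16 = 18 at compile time
Optimized: z = 18


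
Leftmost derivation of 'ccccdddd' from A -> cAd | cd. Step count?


Derivation: A => cAd => ccAdd => cccAddd => ccccdddd
Steps: 4


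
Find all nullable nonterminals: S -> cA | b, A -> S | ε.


A nonterminal is nullable iff some alternative derives ε (directly, or every symbol in it is nullable)
Nullable: {A}


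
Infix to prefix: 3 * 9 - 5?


left-to-right (same/higher precedence on left): tree is (- (* 3 9) 5)
Prefix: - * 3 9 5


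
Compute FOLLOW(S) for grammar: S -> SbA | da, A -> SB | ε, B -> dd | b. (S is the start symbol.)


$ ∈ FOLLOW(S). For each A -> αBβ: add FIRST(β)\{ε} to FOLLOW(B); if β nullable, add FOLLOW(A).
FOLLOW(S) = {$, b, d}


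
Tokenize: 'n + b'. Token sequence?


Scan left to right, longest-match per lexeme
Tokens: ID(n), OP(+), ID(b)


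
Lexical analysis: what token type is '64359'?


Pattern: digits only
Type: INTEGER_LITERAL


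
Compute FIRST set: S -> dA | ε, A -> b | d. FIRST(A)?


Per alternative of A: FIRST(b) = {b}; FIRST(d) = {d}
FIRST(A) = {b, d}


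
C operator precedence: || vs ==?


'==' is equality (level 6); '||' is logical OR (level 1)
Higher level binds tighter
'==' has higher precedence than '||'


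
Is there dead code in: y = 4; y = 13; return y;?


first assignment to y is overwritten before any read
Dead: 'y = 4'


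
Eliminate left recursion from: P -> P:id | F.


Left-recursive alternatives: P:id; non-recursive: F
Introduce P': P -> FP', P' -> :idP' | ε


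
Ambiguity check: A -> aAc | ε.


balanced a^n…c^n: each string has a unique parse
Unambiguous


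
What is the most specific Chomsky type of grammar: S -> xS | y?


Right-linear: every RHS is a terminal or a terminal followed by one nonterminal
Classification: Type 3 (Regular)


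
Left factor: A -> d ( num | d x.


Common prefix: 'd'
Factored: A -> d A', A' -> ( num | x


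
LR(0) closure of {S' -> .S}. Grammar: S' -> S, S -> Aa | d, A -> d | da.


Start: S' -> .S
For each item with dot before a nonterminal B, add B -> .γ for every B-production
Closure: [S' -> .S, S -> .Aa, S -> .d, A -> .d, A -> .da]


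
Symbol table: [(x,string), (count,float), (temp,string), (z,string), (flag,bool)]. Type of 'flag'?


Lookup 'flag' → type bool


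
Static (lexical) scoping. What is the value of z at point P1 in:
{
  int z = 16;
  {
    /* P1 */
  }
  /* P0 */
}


P1's block does not declare z; resolves to the enclosing declaration at depth 0
z = 16


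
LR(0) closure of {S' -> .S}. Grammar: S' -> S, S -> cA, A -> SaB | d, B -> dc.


Start: S' -> .S
For each item with dot before a nonterminal B, add B -> .γ for every B-production
Closure: [S' -> .S, S -> .cA]


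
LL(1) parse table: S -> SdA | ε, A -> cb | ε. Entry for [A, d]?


For [A, d]: ε is nullable and 'd' ∈ FOLLOW(A)
Entry: A -> ε


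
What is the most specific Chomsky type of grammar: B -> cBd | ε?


Single nonterminal LHS, but c^n d^n is not regular
Classification: Type 2 (Context-Free)


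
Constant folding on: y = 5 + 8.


5 + 8 = 13 at compile time
Optimized: y = 13


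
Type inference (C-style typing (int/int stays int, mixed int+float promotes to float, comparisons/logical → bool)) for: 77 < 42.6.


Operand types: int < float
Rule: comparison yields bool
Result type: bool


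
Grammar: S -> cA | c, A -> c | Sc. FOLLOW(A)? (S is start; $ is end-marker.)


$ ∈ FOLLOW(S). For each A -> αBβ: add FIRST(β)\{ε} to FOLLOW(B); if β nullable, add FOLLOW(A).
FOLLOW(A) = {$, c}


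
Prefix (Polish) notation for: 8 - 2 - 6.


left-to-right (same/higher precedence on left): tree is (- (- 8 2) 6)
Prefix: - - 8 2 6


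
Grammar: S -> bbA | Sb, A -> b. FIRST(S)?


Per alternative of S: FIRST(bbA) = {b}; FIRST(Sb) = {b}
FIRST(S) = {b}


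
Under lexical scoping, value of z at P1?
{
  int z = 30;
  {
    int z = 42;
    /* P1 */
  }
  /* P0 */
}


z declared in the same block as P1
z = 42


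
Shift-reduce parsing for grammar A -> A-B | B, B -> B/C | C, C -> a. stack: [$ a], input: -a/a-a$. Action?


'a' on top is the handle for C -> a
Action: reduce (C -> a)


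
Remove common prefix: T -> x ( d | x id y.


Common prefix: 'x'
Factored: T -> x T', T' -> ( d | id y


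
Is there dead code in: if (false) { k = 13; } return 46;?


condition is constant false, so the whole block is unreachable
Dead: 'if (false) { k = 13; }'


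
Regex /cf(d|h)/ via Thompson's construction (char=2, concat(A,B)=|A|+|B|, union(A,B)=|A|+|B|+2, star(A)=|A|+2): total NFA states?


Syntax tree has 4 char leaf(s), 1 union(s), 0 star(s)
chars contribute 4×2 = 8; each union adds +2; each star adds +2
Total: 8 + 2 + 0 = 10 states


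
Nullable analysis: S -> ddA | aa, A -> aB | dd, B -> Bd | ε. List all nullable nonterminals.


A nonterminal is nullable iff some alternative derives ε (directly, or every symbol in it is nullable)
Nullable: {B}


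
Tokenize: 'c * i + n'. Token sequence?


Scan left to right, longest-match per lexeme
Tokens: ID(c), OP(*), ID(i), OP(+), ID(n)


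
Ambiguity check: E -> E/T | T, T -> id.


precedence layered via separate nonterminal T: deterministic
Unambiguous


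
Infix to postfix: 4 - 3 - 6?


Left to right (same or higher precedence on left)
Postfix: 4 3 - 6 -


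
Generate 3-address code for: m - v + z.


Break into single-operator statements:
t1 = m - v
t2 = t1 + z


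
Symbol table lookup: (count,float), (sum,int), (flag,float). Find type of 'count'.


Lookup 'count' → type float


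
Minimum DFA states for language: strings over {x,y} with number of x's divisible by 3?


Track (count of x) mod 3: states 0..2, accept at 0
Minimal DFA: 3 states


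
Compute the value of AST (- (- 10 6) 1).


Evaluate inner: (- 10 6) = 4
Evaluate root: (- 4 1) = 3
Result: 3


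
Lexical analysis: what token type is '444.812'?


Pattern: digits with a decimal point
Type: FLOAT_LITERAL


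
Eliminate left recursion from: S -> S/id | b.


Left-recursive alternatives: S/id; non-recursive: b
Introduce S': S -> bS', S' -> /idS' | ε


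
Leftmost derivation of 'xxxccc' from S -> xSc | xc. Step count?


Derivation: S => xSc => xxScc => xxxccc
Steps: 3


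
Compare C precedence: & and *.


'*' is multiplicative (level 10); '&' is bitwise AND (level 5)
Higher level binds tighter
'*' has higher precedence than '&'


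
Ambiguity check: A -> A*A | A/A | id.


'id*id/id' has two parse trees (no precedence encoded between * and /)
Ambiguous


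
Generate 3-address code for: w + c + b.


Break into single-operator statements:
t1 = w + c
t2 = t1 + b


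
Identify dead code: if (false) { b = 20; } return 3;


condition is constant false, so the whole block is unreachable
Dead: 'if (false) { b = 20; }'


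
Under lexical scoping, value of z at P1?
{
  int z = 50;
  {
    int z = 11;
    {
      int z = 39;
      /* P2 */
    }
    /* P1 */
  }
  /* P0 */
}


z declared in the same block as P1
z = 11


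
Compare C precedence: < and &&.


'<' is relational (level 7); '&&' is logical AND (level 2)
Higher level binds tighter
'<' has higher precedence than '&&'


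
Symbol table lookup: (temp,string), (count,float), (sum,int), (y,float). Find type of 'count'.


Lookup 'count' → type float


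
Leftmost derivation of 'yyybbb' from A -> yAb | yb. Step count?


Derivation: A => yAb => yyAbb => yyybbb
Steps: 3


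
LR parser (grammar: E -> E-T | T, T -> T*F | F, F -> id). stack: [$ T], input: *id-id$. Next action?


shift '*' to continue T -> T*F
Action: shift


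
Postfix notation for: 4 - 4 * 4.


* has higher precedence, evaluate 4*4 first
Postfix: 4 4 4 * -


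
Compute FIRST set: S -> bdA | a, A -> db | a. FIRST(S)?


Per alternative of S: FIRST(bdA) = {b}; FIRST(a) = {a}
FIRST(S) = {a, b}


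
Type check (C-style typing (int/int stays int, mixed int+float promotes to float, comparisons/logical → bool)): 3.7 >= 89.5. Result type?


Operand types: float >= float
Rule: comparison yields bool
Result type: bool


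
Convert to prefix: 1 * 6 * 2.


left-to-right (same/higher precedence on left): tree is (* (* 1 6) 2)
Prefix: * * 1 6 2


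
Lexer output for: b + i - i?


Scan left to right, longest-match per lexeme
Tokens: ID(b), OP(+), ID(i), OP(-), ID(i)


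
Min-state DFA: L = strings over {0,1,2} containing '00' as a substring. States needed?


KMP-style automaton: 2 progress states + 1 absorbing accept = 3
Minimal DFA: 3 states


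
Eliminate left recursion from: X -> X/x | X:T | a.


Left-recursive alternatives: X/x, X:T; non-recursive: a
Introduce X': X -> aX', X' -> /xX' | :TX' | ε


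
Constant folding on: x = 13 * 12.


13 * 12 = 156 at compile time
Optimized: x = 156


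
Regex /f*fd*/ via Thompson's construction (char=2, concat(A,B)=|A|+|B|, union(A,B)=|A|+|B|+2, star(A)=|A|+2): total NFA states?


Syntax tree has 3 char leaf(s), 0 union(s), 2 star(s)
chars contribute 3×2 = 6; each union adds +2; each star adds +2
Total: 6 + 0 + 4 = 10 states


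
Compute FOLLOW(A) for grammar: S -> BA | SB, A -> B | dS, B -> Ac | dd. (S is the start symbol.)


$ ∈ FOLLOW(S). For each A -> αBβ: add FIRST(β)\{ε} to FOLLOW(B); if β nullable, add FOLLOW(A).
FOLLOW(A) = {$, c, d}


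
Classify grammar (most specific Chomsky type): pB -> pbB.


LHS has context (more than one symbol) and |LHS| ≤ |RHS|
Classification: Type 1 (Context-Sensitive)


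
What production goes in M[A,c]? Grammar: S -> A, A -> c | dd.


For [A, c]: 'c' ∈ FIRST(c)
Entry: A -> c


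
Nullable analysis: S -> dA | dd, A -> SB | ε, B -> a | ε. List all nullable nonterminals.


A nonterminal is nullable iff some alternative derives ε (directly, or every symbol in it is nullable)
Nullable: {A, B}


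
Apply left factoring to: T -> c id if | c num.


Common prefix: 'c'
Factored: T -> c T', T' -> id if | num


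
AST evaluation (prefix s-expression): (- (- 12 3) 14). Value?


Evaluate inner: (- 12 3) = 9
Evaluate root: (- 9 14) = -5
Result: -5


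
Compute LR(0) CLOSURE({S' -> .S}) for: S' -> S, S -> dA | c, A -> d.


Start: S' -> .S
For each item with dot before a nonterminal B, add B -> .γ for every B-production
Closure: [S' -> .S, S -> .dA, S -> .c]


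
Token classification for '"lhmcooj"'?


Pattern: double-quoted sequence
Type: STRING_LITERAL


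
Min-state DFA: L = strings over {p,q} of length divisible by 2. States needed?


Track length mod 2: states 0..1, accept at 0
Minimal DFA: 2 states


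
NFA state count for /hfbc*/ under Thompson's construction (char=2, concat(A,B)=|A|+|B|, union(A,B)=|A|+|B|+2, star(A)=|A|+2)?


Syntax tree has 4 char leaf(s), 0 union(s), 1 star(s)
chars contribute 4×2 = 8; each union adds +2; each star adds +2
Total: 8 + 0 + 2 = 10 states


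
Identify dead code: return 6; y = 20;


statement follows a return and is unreachable
Dead: 'y = 20'


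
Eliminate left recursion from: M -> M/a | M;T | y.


Left-recursive alternatives: M/a, M;T; non-recursive: y
Introduce M': M -> yM', M' -> /aM' | ;TM' | ε


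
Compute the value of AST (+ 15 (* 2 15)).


Evaluate inner: (* 2 15) = 30
Evaluate root: (+ 15 30) = 45
Result: 45


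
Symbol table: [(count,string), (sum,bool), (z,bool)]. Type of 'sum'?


Lookup 'sum' → type bool


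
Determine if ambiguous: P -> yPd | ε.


balanced y^n…d^n: each string has a unique parse
Unambiguous


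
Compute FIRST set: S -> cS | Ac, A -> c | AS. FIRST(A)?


Per alternative of A: FIRST(c) = {c}; FIRST(AS) = {c}
FIRST(A) = {c}


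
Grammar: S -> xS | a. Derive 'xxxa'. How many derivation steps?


Derivation: S => xS => xxS => xxxS => xxxa
Steps: 4


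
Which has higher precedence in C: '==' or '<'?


'<' is relational (level 7); '==' is equality (level 6)
Higher level binds tighter
'<' has higher precedence than '=='


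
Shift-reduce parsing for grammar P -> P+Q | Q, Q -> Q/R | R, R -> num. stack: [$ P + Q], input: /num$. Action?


'/' can extend Q; shift to build Q -> Q/R
Action: shift


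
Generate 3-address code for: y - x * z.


Break into single-operator statements:
t1 = x * z
t2 = y - t1


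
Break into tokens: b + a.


Scan left to right, longest-match per lexeme
Tokens: ID(b), OP(+), ID(a)


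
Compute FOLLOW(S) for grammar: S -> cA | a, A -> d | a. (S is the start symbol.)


$ ∈ FOLLOW(S). For each A -> αBβ: add FIRST(β)\{ε} to FOLLOW(B); if β nullable, add FOLLOW(A).
FOLLOW(S) = {$}


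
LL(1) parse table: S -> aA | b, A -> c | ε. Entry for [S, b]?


For [S, b]: 'b' ∈ FIRST(b)
Entry: S -> b


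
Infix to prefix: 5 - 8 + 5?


left-to-right (same/higher precedence on left): tree is (+ (- 5 8) 5)
Prefix: + - 5 8 5


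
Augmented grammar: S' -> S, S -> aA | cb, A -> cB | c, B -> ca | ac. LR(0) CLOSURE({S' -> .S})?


Start: S' -> .S
For each item with dot before a nonterminal B, add B -> .γ for every B-production
Closure: [S' -> .S, S -> .aA, S -> .cb]


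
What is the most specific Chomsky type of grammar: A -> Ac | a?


Left-linear: every RHS is a terminal or one nonterminal followed by a terminal
Classification: Type 3 (Regular)


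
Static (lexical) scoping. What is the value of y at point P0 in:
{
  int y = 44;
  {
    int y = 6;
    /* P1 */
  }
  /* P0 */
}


y declared in the same block as P0
y = 44


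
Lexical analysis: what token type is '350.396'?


Pattern: digits with a decimal point
Type: FLOAT_LITERAL


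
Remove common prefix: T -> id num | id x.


Common prefix: 'id'
Factored: T -> id T', T' -> num | x


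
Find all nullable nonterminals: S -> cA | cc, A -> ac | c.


A nonterminal is nullable iff some alternative derives ε (directly, or every symbol in it is nullable)
Nullable: {}


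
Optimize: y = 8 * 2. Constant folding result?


8 * 2 = 16 at compile time
Optimized: y = 16


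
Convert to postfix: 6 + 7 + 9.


Left to right (same or higher precedence on left)
Postfix: 6 7 + 9 +


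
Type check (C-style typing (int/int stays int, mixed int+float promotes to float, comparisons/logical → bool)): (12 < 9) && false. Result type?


Operand types: bool && bool
Rule: logical operators take bool operands and yield bool
Result type: bool


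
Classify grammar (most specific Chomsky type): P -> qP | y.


Right-linear: every RHS is a terminal or a terminal followed by one nonterminal
Classification: Type 3 (Regular)


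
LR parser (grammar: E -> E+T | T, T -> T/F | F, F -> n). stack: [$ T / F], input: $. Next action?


handle 'T/F' on top
Action: reduce (T -> T/F)


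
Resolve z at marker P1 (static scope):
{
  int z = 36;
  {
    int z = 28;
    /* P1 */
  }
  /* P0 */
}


z declared in the same block as P1
z = 28


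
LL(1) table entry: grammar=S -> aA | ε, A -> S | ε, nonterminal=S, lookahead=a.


For [S, a]: 'a' ∈ FIRST(aA)
Entry: S -> aA


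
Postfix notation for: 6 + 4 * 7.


* has higher precedence, evaluate 4*7 first
Postfix: 6 4 7 * +


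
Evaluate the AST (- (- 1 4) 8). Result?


Evaluate inner: (- 1 4) = -3
Evaluate root: (- -3 8) = -11
Result: -11


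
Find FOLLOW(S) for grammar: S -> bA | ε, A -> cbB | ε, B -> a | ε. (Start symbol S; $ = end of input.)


$ ∈ FOLLOW(S). For each A -> αBβ: add FIRST(β)\{ε} to FOLLOW(B); if β nullable, add FOLLOW(A).
FOLLOW(S) = {$}


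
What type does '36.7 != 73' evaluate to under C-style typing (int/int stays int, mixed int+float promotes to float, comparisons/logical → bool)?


Operand types: float != int
Rule: comparison yields bool
Result type: bool


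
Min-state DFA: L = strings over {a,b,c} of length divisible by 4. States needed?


Track length mod 4: states 0..3, accept at 0
Minimal DFA: 4 states


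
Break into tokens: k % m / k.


Scan left to right, longest-match per lexeme
Tokens: ID(k), OP(%), ID(m), OP(/), ID(k)


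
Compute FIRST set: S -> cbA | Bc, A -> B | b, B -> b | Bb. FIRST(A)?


Per alternative of A: FIRST(B) = {b}; FIRST(b) = {b}
FIRST(A) = {b}


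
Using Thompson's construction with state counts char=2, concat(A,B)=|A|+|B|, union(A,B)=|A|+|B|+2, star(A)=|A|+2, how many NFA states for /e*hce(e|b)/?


Syntax tree has 6 char leaf(s), 1 union(s), 1 star(s)
chars contribute 6×2 = 12; each union adds +2; each star adds +2
Total: 12 + 2 + 2 = 16 states


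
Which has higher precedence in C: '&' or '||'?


'&' is bitwise AND (level 5); '||' is logical OR (level 1)
Higher level binds tighter
'&' has higher precedence than '||'


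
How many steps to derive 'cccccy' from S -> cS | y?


Derivation: S => cS => ccS => cccS => ccccS => cccccS => cccccy
Steps: 6


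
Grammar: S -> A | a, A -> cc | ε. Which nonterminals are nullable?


A nonterminal is nullable iff some alternative derives ε (directly, or every symbol in it is nullable)
Nullable: {A, S}


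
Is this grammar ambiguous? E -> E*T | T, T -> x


precedence layered via separate nonterminal T: deterministic
Unambiguous


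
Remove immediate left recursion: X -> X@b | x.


Left-recursive alternatives: X@b; non-recursive: x
Introduce X': X -> xX', X' -> @bX' | ε


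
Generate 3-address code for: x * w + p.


Break into single-operator statements:
t1 = x * w
t2 = t1 + p


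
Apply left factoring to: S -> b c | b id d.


Common prefix: 'b'
Factored: S -> b S', S' -> c | id d


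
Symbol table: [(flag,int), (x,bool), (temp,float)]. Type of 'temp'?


Lookup 'temp' → type float


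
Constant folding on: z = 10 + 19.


10 + 19 = 29 at compile time
Optimized: z = 29


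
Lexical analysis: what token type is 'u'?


Pattern: letter/underscore followed by alphanumerics, not a keyword
Type: IDENTIFIER


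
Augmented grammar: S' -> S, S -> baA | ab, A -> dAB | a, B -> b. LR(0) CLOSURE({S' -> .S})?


Start: S' -> .S
For each item with dot before a nonterminal B, add B -> .γ for every B-production
Closure: [S' -> .S, S -> .baA, S -> .ab]


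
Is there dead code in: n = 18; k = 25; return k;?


n is assigned but never read
Dead: 'n = 18'


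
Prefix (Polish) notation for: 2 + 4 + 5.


left-to-right (same/higher precedence on left): tree is (+ (+ 2 4) 5)
Prefix: + + 2 4 5


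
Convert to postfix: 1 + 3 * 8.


* has higher precedence, evaluate 3*8 first
Postfix: 1 3 8 * +


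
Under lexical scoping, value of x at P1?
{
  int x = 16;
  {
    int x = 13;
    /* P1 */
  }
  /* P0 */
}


x declared in the same block as P1
x = 13


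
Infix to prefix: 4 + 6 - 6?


left-to-right (same/higher precedence on left): tree is (- (+ 4 6) 6)
Prefix: - + 4 6 6


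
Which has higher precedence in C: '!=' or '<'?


'<' is relational (level 7); '!=' is equality (level 6)
Higher level binds tighter
'<' has higher precedence than '!='


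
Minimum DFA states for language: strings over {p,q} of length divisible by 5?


Track length mod 5: states 0..4, accept at 0
Minimal DFA: 5 states


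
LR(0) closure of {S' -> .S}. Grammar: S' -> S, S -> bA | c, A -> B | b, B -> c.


Start: S' -> .S
For each item with dot before a nonterminal B, add B -> .γ for every B-production
Closure: [S' -> .S, S -> .bA, S -> .c]


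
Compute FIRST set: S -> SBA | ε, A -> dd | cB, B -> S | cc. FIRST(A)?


Per alternative of A: FIRST(dd) = {d}; FIRST(cB) = {c}
FIRST(A) = {c, d}


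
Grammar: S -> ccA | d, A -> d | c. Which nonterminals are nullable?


A nonterminal is nullable iff some alternative derives ε (directly, or every symbol in it is nullable)
Nullable: {}


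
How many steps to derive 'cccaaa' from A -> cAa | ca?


Derivation: A => cAa => ccAaa => cccaaa
Steps: 3


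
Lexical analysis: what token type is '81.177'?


Pattern: digits with a decimal point
Type: FLOAT_LITERAL


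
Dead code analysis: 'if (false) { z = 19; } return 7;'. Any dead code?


condition is constant false, so the whole block is unreachable
Dead: 'if (false) { z = 19; }'


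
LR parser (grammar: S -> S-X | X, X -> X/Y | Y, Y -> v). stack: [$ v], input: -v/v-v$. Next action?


'v' on top is the handle for Y -> v
Action: reduce (Y -> v)


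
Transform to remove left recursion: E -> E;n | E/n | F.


Left-recursive alternatives: E;n, E/n; non-recursive: F
Introduce E': E -> FE', E' -> ;nE' | /nE' | ε


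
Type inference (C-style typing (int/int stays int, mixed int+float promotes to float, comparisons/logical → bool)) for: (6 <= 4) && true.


Operand types: bool && bool
Rule: logical operators take bool operands and yield bool
Result type: bool


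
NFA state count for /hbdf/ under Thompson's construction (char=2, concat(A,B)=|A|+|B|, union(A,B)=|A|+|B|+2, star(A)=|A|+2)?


Syntax tree has 4 char leaf(s), 0 union(s), 0 star(s)
chars contribute 4×2 = 8; each union adds +2; each star adds +2
Total: 8 + 0 + 0 = 8 states


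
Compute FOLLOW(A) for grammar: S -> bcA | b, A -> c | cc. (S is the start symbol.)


$ ∈ FOLLOW(S). For each A -> αBβ: add FIRST(β)\{ε} to FOLLOW(B); if β nullable, add FOLLOW(A).
FOLLOW(A) = {$}


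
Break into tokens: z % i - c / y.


Scan left to right, longest-match per lexeme
Tokens: ID(z), OP(%), ID(i), OP(-), ID(c), OP(/), ID(y)


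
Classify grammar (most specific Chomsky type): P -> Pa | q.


Left-linear: every RHS is a terminal or one nonterminal followed by a terminal
Classification: Type 3 (Regular)


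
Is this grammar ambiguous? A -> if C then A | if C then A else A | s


dangling else: 'if C then if C then s else s' parses two ways
Ambiguous


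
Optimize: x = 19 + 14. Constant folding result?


19 + 14 = 33 at compile time
Optimized: x = 33


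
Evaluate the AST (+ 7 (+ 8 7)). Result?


Evaluate inner: (+ 8 7) = 15
Evaluate root: (+ 7 15) = 22
Result: 22


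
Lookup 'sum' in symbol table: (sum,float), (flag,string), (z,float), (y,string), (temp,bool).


Lookup 'sum' → type float


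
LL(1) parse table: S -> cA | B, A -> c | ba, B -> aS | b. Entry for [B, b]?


For [B, b]: 'b' ∈ FIRST(b)
Entry: B -> b


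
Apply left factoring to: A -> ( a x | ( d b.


Common prefix: '('
Factored: A -> ( A', A' -> a x | d b


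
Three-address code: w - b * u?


Break into single-operator statements:
t1 = b * u
t2 = w - t1


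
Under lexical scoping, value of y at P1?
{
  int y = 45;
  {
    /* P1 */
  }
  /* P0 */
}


P1's block does not declare y; resolves to the enclosing declaration at depth 0
y = 45


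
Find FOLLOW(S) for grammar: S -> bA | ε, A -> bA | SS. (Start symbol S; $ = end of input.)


$ ∈ FOLLOW(S). For each A -> αBβ: add FIRST(β)\{ε} to FOLLOW(B); if β nullable, add FOLLOW(A).
FOLLOW(S) = {$, b}


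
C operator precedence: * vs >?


'*' is multiplicative (level 10); '>' is relational (level 7)
Higher level binds tighter
'*' has higher precedence than '>'
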